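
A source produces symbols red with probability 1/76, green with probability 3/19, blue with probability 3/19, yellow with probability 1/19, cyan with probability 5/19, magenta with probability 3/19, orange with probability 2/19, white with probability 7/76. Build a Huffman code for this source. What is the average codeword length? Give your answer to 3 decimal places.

2.803 bits/symbol

Repeatedly combine the two least-probable nodes; the expected code length is the sum of the merged weights.
merge 1/76 + 1/19 → 5/76
merge 5/76 + 7/76 → 3/19
merge 2/19 + 3/19 → 5/19
merge 3/19 + 3/19 → 6/19
merge 3/19 + 5/19 → 8/19
merge 5/19 + 6/19 → 11/19
merge 8/19 + 11/19 → 1
L = 5/76 + 3/19 + 5/19 + 6/19 + 8/19 + 11/19 + 1 = 213/76 ≈ 2.803 bits/symbol.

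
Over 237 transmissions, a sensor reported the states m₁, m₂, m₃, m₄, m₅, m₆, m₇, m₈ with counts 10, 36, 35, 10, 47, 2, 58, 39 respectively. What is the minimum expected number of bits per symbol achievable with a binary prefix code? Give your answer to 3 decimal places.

Probabilities are the counts divided by 237.
Repeatedly combine the two least-probable nodes; the expected code length is the sum of the merged weights.
merge 2/237 + 10/237 → 4/79
merge 10/237 + 4/79 → 22/237
merge 22/237 + 35/237 → 19/79
merge 12/79 + 13/79 → 25/79
merge 47/237 + 19/79 → 104/237
merge 58/237 + 25/79 → 133/237
merge 104/237 + 133/237 → 1
L = 4/79 + 22/237 + 19/79 + 25/79 + 104/237 + 133/237 + 1 = 640/237 ≈ 2.700 bits/symbol.

2.700 bits/symbol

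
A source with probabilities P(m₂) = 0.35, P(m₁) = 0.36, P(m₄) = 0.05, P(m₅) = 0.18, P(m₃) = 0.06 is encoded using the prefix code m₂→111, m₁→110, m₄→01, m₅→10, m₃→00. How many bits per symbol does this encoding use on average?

L̄ = Σ pᵢ·ℓᵢ = 0.35·3 + 0.36·3 + 0.05·2 + 0.18·2 + 0.06·2 = 2.71 bits/symbol.

2.71 bits/symbol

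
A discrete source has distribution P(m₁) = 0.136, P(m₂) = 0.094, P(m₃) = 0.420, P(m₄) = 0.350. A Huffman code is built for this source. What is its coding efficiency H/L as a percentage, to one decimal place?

Entropy H = −Σ p log₂ p ≈ 1.7679 bits.
Huffman merges: 47/500+17/125→23/100; 23/100+7/20→29/50; 21/50+29/50→1. L = 181/100 ≈ 1.8100.
Efficiency = H/L = 1.7679/1.8100 = 97.7%.

97.7%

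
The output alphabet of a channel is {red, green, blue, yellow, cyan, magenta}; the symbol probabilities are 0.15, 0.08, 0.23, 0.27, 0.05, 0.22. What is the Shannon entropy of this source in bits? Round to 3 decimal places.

H = −Σ pᵢ log₂ pᵢ.
−0.15·log₂(0.15) = 0.4105
−0.08·log₂(0.08) = 0.2915
−0.23·log₂(0.23) = 0.4877
−0.27·log₂(0.27) = 0.5100
−0.05·log₂(0.05) = 0.2161
−0.22·log₂(0.22) = 0.4806
Sum ≈ 2.3964 → 2.396 bits.

2.396 bits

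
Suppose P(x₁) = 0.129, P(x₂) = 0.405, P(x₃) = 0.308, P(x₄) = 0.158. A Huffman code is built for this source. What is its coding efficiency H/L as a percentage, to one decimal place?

Entropy H = −Σ p log₂ p ≈ 1.8531 bits.
Huffman merges: 129/1000+79/500→287/1000; 287/1000+77/250→119/200; 81/200+119/200→1. L = 941/500 ≈ 1.8820.
Efficiency = H/L = 1.8531/1.8820 = 98.5%.

98.5%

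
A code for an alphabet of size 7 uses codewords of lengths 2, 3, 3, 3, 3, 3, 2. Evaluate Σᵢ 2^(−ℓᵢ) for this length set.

1.125

With common denominator 2^3 = 8: Σ 2^(−ℓᵢ) = 2/8 + 1/8 + 1/8 + 1/8 + 1/8 + 1/8 + 2/8 = 9/8 = 1.125.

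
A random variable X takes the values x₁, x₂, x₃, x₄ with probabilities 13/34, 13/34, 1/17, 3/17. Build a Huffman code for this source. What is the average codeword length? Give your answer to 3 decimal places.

Repeatedly combine the two least-probable nodes; the expected code length is the sum of the merged weights.
merge 1/17 + 3/17 → 4/17
merge 4/17 + 13/34 → 21/34
merge 13/34 + 21/34 → 1
L = 4/17 + 21/34 + 1 = 63/34 ≈ 1.853 bits/symbol.

1.853 bits/symbol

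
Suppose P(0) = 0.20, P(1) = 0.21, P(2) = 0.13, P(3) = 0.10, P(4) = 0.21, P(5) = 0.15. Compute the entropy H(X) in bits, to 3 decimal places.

2.535 bits

H = −Σ pᵢ log₂ pᵢ.
−0.20·log₂(0.20) = 0.4644
−0.21·log₂(0.21) = 0.4728
−0.13·log₂(0.13) = 0.3826
−0.10·log₂(0.10) = 0.3322
−0.21·log₂(0.21) = 0.4728
−0.15·log₂(0.15) = 0.4105
Sum ≈ 2.5354 → 2.535 bits.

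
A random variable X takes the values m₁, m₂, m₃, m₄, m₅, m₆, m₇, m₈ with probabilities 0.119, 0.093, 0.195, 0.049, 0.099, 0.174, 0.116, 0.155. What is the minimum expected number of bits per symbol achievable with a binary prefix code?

2.947 bits/symbol

Repeatedly combine the two least-probable nodes; the expected code length is the sum of the merged weights.
merge 49/1000 + 93/1000 → 71/500
merge 99/1000 + 29/250 → 43/200
merge 119/1000 + 71/500 → 261/1000
merge 31/200 + 87/500 → 329/1000
merge 39/200 + 43/200 → 41/100
merge 261/1000 + 329/1000 → 59/100
merge 41/100 + 59/100 → 1
L = 71/500 + 43/200 + 261/1000 + 329/1000 + 41/100 + 59/100 + 1 = 2947/1000 = 2.947 bits/symbol.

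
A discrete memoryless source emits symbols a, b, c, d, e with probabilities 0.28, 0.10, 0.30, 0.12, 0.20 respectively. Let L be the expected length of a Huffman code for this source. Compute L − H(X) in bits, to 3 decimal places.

0.021 bits

Entropy H = −Σ p log₂ p ≈ 2.1990 bits.
Huffman merges: 1/10+3/25→11/50; 1/5+11/50→21/50; 7/25+3/10→29/50; 21/50+29/50→1. L = 111/50 ≈ 2.2200.
L − H = 2.2200 − 2.1990 = 0.021 bits.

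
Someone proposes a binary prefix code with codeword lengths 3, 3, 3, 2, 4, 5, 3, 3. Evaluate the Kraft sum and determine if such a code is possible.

With common denominator 2^5 = 32: Σ 2^(−ℓᵢ) = 4/32 + 4/32 + 4/32 + 8/32 + 2/32 + 1/32 + 4/32 + 4/32 = 31/32 = 0.96875.
Kraft's inequality requires Σ ≤ 1; here Σ = 0.96875 ≤ 1, so such a prefix code exists.

0.96875; yes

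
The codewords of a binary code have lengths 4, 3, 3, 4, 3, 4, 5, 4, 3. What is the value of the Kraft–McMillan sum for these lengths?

0.78125

With common denominator 2^5 = 32: Σ 2^(−ℓᵢ) = 2/32 + 4/32 + 4/32 + 2/32 + 4/32 + 2/32 + 1/32 + 2/32 + 4/32 = 25/32 = 0.78125.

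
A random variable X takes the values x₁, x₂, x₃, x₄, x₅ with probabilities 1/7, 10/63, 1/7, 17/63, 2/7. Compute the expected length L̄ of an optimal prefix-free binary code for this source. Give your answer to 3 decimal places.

Repeatedly combine the two least-probable nodes; the expected code length is the sum of the merged weights.
merge 1/7 + 1/7 → 2/7
merge 10/63 + 17/63 → 3/7
merge 2/7 + 2/7 → 4/7
merge 3/7 + 4/7 → 1
L = 2/7 + 3/7 + 4/7 + 1 = 16/7 ≈ 2.286 bits/symbol.

2.286 bits/symbol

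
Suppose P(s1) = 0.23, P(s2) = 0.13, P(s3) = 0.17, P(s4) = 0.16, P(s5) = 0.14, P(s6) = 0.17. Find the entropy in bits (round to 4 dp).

H = −Σ pᵢ log₂ pᵢ.
−0.23·log₂(0.23) = 0.4877
−0.13·log₂(0.13) = 0.3826
−0.17·log₂(0.17) = 0.4346
−0.16·log₂(0.16) = 0.4230
−0.14·log₂(0.14) = 0.3971
−0.17·log₂(0.17) = 0.4346
Sum ≈ 2.5596 → 2.5596 bits.

2.5596 bits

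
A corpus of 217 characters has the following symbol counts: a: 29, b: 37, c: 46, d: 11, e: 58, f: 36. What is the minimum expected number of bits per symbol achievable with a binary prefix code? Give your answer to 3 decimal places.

Probabilities are the counts divided by 217.
Repeatedly combine the two least-probable nodes; the expected code length is the sum of the merged weights.
merge 11/217 + 29/217 → 40/217
merge 36/217 + 37/217 → 73/217
merge 40/217 + 46/217 → 86/217
merge 58/217 + 73/217 → 131/217
merge 86/217 + 131/217 → 1
L = 40/217 + 73/217 + 86/217 + 131/217 + 1 = 547/217 ≈ 2.521 bits/symbol.

2.521 bits/symbol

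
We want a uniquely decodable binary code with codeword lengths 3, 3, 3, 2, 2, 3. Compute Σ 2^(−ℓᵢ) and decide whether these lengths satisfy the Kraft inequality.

1; yes

With common denominator 2^3 = 8: Σ 2^(−ℓᵢ) = 1/8 + 1/8 + 1/8 + 2/8 + 2/8 + 1/8 = 8/8 = 1.
Kraft's inequality requires Σ ≤ 1; here Σ = 1 ≤ 1, so such a prefix code exists.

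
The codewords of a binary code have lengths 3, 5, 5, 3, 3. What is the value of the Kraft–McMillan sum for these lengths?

0.4375

With common denominator 2^5 = 32: Σ 2^(−ℓᵢ) = 4/32 + 1/32 + 1/32 + 4/32 + 4/32 = 14/32 = 0.4375.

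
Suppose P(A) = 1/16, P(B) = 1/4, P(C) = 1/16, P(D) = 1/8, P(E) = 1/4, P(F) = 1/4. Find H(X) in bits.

2.375 bits

Each probability is a power of 1/2, so log₂(1/p) is an integer.
H = Σ p·log₂(1/p) = 1/16·4 + 1/4·2 + 1/16·4 + 1/8·3 + 1/4·2 + 1/4·2 = 2.375 bits.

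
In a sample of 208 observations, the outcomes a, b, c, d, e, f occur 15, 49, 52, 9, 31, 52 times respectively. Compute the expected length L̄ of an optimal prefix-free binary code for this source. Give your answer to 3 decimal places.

Probabilities are the counts divided by 208.
Repeatedly combine the two least-probable nodes; the expected code length is the sum of the merged weights.
merge 9/208 + 15/208 → 3/26
merge 3/26 + 31/208 → 55/208
merge 49/208 + 1/4 → 101/208
merge 1/4 + 55/208 → 107/208
merge 101/208 + 107/208 → 1
L = 3/26 + 55/208 + 101/208 + 107/208 + 1 = 495/208 ≈ 2.380 bits/symbol.

2.380 bits/symbol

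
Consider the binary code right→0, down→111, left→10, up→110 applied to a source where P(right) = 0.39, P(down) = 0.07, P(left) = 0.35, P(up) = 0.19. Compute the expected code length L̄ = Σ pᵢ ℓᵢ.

1.87 bits/symbol

L̄ = Σ pᵢ·ℓᵢ = 0.39·1 + 0.07·3 + 0.35·2 + 0.19·3 = 1.87 bits/symbol.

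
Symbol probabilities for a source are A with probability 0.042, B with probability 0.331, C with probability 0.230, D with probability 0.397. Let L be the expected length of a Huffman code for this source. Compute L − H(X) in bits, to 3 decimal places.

0.138 bits

Entropy H = −Σ p log₂ p ≈ 1.7368 bits.
Huffman merges: 21/500+23/100→34/125; 34/125+331/1000→603/1000; 397/1000+603/1000→1. L = 15/8 ≈ 1.8750.
L − H = 1.8750 − 1.7368 = 0.138 bits.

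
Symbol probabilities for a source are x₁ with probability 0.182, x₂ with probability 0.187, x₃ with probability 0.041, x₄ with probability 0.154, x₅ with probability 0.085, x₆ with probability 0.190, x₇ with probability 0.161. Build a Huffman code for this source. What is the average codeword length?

2.749 bits/symbol

Repeatedly combine the two least-probable nodes; the expected code length is the sum of the merged weights.
merge 41/1000 + 17/200 → 63/500
merge 63/500 + 77/500 → 7/25
merge 161/1000 + 91/500 → 343/1000
merge 187/1000 + 19/100 → 377/1000
merge 7/25 + 343/1000 → 623/1000
merge 377/1000 + 623/1000 → 1
L = 63/500 + 7/25 + 343/1000 + 377/1000 + 623/1000 + 1 = 2749/1000 = 2.749 bits/symbol.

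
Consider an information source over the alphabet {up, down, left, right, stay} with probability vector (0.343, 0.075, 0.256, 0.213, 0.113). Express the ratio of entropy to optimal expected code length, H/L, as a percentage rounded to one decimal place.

Entropy H = −Σ p log₂ p ≈ 2.1437 bits.
Huffman merges: 3/40+113/1000→47/250; 47/250+213/1000→401/1000; 32/125+343/1000→599/1000; 401/1000+599/1000→1. L = 547/250 ≈ 2.1880.
Efficiency = H/L = 2.1437/2.1880 = 98.0%.

98.0%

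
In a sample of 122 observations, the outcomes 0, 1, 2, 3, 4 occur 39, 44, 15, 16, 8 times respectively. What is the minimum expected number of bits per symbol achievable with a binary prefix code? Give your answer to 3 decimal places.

Probabilities are the counts divided by 122.
Repeatedly combine the two least-probable nodes; the expected code length is the sum of the merged weights.
merge 4/61 + 15/122 → 23/122
merge 8/61 + 23/122 → 39/122
merge 39/122 + 39/122 → 39/61
merge 22/61 + 39/61 → 1
L = 23/122 + 39/122 + 39/61 + 1 = 131/61 ≈ 2.148 bits/symbol.

2.148 bits/symbol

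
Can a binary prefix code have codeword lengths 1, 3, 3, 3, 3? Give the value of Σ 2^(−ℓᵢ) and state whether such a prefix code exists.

With common denominator 2^3 = 8: Σ 2^(−ℓᵢ) = 4/8 + 1/8 + 1/8 + 1/8 + 1/8 = 8/8 = 1.
Kraft's inequality requires Σ ≤ 1; here Σ = 1 ≤ 1, so such a prefix code exists.

1; yes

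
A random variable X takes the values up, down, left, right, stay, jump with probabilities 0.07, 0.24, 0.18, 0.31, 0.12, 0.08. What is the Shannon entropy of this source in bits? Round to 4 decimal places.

H = −Σ pᵢ log₂ pᵢ.
−0.07·log₂(0.07) = 0.2686
−0.24·log₂(0.24) = 0.4941
−0.18·log₂(0.18) = 0.4453
−0.31·log₂(0.31) = 0.5238
−0.12·log₂(0.12) = 0.3671
−0.08·log₂(0.08) = 0.2915
Sum ≈ 2.3904 → 2.3904 bits.

2.3904 bits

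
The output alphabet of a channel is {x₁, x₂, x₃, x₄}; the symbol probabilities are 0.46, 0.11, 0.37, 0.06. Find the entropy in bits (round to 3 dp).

H = −Σ pᵢ log₂ pᵢ.
−0.46·log₂(0.46) = 0.5153
−0.11·log₂(0.11) = 0.3503
−0.37·log₂(0.37) = 0.5307
−0.06·log₂(0.06) = 0.2435
Sum ≈ 1.6399 → 1.640 bits.

1.640 bits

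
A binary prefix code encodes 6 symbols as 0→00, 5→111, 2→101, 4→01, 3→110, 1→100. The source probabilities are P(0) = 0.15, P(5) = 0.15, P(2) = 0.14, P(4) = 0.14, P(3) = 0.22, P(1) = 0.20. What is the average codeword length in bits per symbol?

2.71 bits/symbol

L̄ = Σ pᵢ·ℓᵢ = 0.15·2 + 0.15·3 + 0.14·3 + 0.14·2 + 0.22·3 + 0.20·3 = 2.71 bits/symbol.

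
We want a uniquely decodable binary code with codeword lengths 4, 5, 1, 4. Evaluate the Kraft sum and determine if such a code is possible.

0.65625; yes

With common denominator 2^5 = 32: Σ 2^(−ℓᵢ) = 2/32 + 1/32 + 16/32 + 2/32 = 21/32 = 0.65625.
Kraft's inequality requires Σ ≤ 1; here Σ = 0.65625 ≤ 1, so such a prefix code exists.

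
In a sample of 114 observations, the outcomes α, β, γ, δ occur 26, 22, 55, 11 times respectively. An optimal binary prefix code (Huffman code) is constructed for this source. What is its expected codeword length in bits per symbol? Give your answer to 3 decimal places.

Probabilities are the counts divided by 114.
Repeatedly combine the two least-probable nodes; the expected code length is the sum of the merged weights.
merge 11/114 + 11/57 → 11/38
merge 13/57 + 11/38 → 59/114
merge 55/114 + 59/114 → 1
L = 11/38 + 59/114 + 1 = 103/57 ≈ 1.807 bits/symbol.

1.807 bits/symbol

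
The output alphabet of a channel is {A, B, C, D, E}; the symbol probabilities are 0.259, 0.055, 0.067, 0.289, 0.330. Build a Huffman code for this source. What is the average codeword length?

2.122 bits/symbol

Repeatedly combine the two least-probable nodes; the expected code length is the sum of the merged weights.
merge 11/200 + 67/1000 → 61/500
merge 61/500 + 259/1000 → 381/1000
merge 289/1000 + 33/100 → 619/1000
merge 381/1000 + 619/1000 → 1
L = 61/500 + 381/1000 + 619/1000 + 1 = 1061/500 = 2.122 bits/symbol.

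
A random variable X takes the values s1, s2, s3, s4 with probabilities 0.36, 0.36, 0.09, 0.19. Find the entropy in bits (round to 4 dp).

1.8291 bits

H = −Σ pᵢ log₂ pᵢ.
−0.36·log₂(0.36) = 0.5306
−0.36·log₂(0.36) = 0.5306
−0.09·log₂(0.09) = 0.3127
−0.19·log₂(0.19) = 0.4552
Sum ≈ 1.8291 → 1.8291 bits.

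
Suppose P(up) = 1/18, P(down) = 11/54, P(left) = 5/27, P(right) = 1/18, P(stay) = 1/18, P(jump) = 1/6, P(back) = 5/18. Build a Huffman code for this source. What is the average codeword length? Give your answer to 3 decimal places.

2.611 bits/symbol

Repeatedly combine the two least-probable nodes; the expected code length is the sum of the merged weights.
merge 1/18 + 1/18 → 1/9
merge 1/18 + 1/9 → 1/6
merge 1/6 + 1/6 → 1/3
merge 5/27 + 11/54 → 7/18
merge 5/18 + 1/3 → 11/18
merge 7/18 + 11/18 → 1
L = 1/9 + 1/6 + 1/3 + 7/18 + 11/18 + 1 = 47/18 ≈ 2.611 bits/symbol.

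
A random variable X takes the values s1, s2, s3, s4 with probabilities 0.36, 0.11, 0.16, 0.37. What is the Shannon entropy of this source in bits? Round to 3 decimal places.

H = −Σ pᵢ log₂ pᵢ.
−0.36·log₂(0.36) = 0.5306
−0.11·log₂(0.11) = 0.3503
−0.16·log₂(0.16) = 0.4230
−0.37·log₂(0.37) = 0.5307
Sum ≈ 1.8346 → 1.835 bits.

1.835 bits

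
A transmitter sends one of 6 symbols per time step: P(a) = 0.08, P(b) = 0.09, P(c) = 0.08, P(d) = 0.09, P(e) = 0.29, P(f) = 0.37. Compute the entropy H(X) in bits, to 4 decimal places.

2.2570 bits

H = −Σ pᵢ log₂ pᵢ.
−0.08·log₂(0.08) = 0.2915
−0.09·log₂(0.09) = 0.3127
−0.08·log₂(0.08) = 0.2915
−0.09·log₂(0.09) = 0.3127
−0.29·log₂(0.29) = 0.5179
−0.37·log₂(0.37) = 0.5307
Sum ≈ 2.2570 → 2.2570 bits.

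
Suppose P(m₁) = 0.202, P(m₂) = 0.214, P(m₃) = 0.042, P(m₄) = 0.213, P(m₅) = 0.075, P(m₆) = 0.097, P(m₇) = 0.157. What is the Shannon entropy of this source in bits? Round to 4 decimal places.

2.6356 bits

H = −Σ pᵢ log₂ pᵢ.
−0.202·log₂(0.202) = 0.4661
−0.214·log₂(0.214) = 0.4760
−0.042·log₂(0.042) = 0.1921
−0.213·log₂(0.213) = 0.4752
−0.075·log₂(0.075) = 0.2803
−0.097·log₂(0.097) = 0.3265
−0.157·log₂(0.157) = 0.4194
Sum ≈ 2.6356 → 2.6356 bits.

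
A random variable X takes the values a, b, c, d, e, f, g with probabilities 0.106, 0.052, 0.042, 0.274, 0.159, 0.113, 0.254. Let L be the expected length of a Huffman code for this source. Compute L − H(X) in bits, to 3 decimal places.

Entropy H = −Σ p log₂ p ≈ 2.5483 bits.
Huffman merges: 21/500+13/250→47/500; 47/500+53/500→1/5; 113/1000+159/1000→34/125; 1/5+127/500→227/500; 34/125+137/500→273/500; 227/500+273/500→1. L = 1283/500 ≈ 2.5660.
L − H = 2.5660 − 2.5483 = 0.018 bits.

0.018 bits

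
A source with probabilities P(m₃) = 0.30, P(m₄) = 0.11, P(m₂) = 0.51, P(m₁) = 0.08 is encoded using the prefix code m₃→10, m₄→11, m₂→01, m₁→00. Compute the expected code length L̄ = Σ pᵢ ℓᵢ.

2 bits/symbol

L̄ = Σ pᵢ·ℓᵢ = 0.30·2 + 0.11·2 + 0.51·2 + 0.08·2 = 2 bits/symbol.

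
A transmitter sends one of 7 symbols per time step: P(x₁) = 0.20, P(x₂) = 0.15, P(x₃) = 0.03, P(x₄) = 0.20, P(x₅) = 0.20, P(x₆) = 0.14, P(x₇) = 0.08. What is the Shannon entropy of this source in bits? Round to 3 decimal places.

H = −Σ pᵢ log₂ pᵢ.
−0.20·log₂(0.20) = 0.4644
−0.15·log₂(0.15) = 0.4105
−0.03·log₂(0.03) = 0.1518
−0.20·log₂(0.20) = 0.4644
−0.20·log₂(0.20) = 0.4644
−0.14·log₂(0.14) = 0.3971
−0.08·log₂(0.08) = 0.2915
Sum ≈ 2.6441 → 2.644 bits.

2.644 bits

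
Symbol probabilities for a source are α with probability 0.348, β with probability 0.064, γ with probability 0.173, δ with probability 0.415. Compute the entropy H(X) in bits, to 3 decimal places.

H = −Σ pᵢ log₂ pᵢ.
−0.348·log₂(0.348) = 0.5299
−0.064·log₂(0.064) = 0.2538
−0.173·log₂(0.173) = 0.4379
−0.415·log₂(0.415) = 0.5266
Sum ≈ 1.7482 → 1.748 bits.

1.748 bits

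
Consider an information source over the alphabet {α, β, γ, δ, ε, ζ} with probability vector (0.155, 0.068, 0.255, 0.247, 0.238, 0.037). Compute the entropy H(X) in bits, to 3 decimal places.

2.351 bits

H = −Σ pᵢ log₂ pᵢ.
−0.155·log₂(0.155) = 0.4169
−0.068·log₂(0.068) = 0.2637
−0.255·log₂(0.255) = 0.5027
−0.247·log₂(0.247) = 0.4983
−0.238·log₂(0.238) = 0.4929
−0.037·log₂(0.037) = 0.1760
Sum ≈ 2.3505 → 2.351 bits.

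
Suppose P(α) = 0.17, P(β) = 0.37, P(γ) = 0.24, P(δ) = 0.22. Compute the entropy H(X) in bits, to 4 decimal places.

H = −Σ pᵢ log₂ pᵢ.
−0.17·log₂(0.17) = 0.4346
−0.37·log₂(0.37) = 0.5307
−0.24·log₂(0.24) = 0.4941
−0.22·log₂(0.22) = 0.4806
Sum ≈ 1.9400 → 1.9400 bits.

1.9400 bits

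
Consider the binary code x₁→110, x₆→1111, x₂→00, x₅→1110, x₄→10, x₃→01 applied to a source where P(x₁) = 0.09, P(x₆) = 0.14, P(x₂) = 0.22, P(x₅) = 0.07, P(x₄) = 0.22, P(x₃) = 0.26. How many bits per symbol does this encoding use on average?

2.51 bits/symbol

L̄ = Σ pᵢ·ℓᵢ = 0.09·3 + 0.14·4 + 0.22·2 + 0.07·4 + 0.22·2 + 0.26·2 = 2.51 bits/symbol.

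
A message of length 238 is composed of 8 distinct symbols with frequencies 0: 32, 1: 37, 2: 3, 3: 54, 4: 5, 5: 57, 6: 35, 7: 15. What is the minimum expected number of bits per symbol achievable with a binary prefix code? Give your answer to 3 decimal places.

2.664 bits/symbol

Probabilities are the counts divided by 238.
Repeatedly combine the two least-probable nodes; the expected code length is the sum of the merged weights.
merge 3/238 + 5/238 → 4/119
merge 4/119 + 15/238 → 23/238
merge 23/238 + 16/119 → 55/238
merge 5/34 + 37/238 → 36/119
merge 27/119 + 55/238 → 109/238
merge 57/238 + 36/119 → 129/238
merge 109/238 + 129/238 → 1
L = 4/119 + 23/238 + 55/238 + 36/119 + 109/238 + 129/238 + 1 = 317/119 ≈ 2.664 bits/symbol.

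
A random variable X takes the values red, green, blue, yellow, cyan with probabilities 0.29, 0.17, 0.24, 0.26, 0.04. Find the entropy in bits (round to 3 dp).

H = −Σ pᵢ log₂ pᵢ.
−0.29·log₂(0.29) = 0.5179
−0.17·log₂(0.17) = 0.4346
−0.24·log₂(0.24) = 0.4941
−0.26·log₂(0.26) = 0.5053
−0.04·log₂(0.04) = 0.1858
Sum ≈ 2.1377 → 2.138 bits.

2.138 bits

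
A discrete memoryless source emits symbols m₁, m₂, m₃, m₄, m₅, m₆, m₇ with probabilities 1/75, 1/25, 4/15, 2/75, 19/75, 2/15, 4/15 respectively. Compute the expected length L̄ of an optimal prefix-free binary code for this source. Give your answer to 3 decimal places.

Repeatedly combine the two least-probable nodes; the expected code length is the sum of the merged weights.
merge 1/75 + 2/75 → 1/25
merge 1/25 + 1/25 → 2/25
merge 2/25 + 2/15 → 16/75
merge 16/75 + 19/75 → 7/15
merge 4/15 + 4/15 → 8/15
merge 7/15 + 8/15 → 1
L = 1/25 + 2/25 + 16/75 + 7/15 + 8/15 + 1 = 7/3 ≈ 2.333 bits/symbol.

2.333 bits/symbol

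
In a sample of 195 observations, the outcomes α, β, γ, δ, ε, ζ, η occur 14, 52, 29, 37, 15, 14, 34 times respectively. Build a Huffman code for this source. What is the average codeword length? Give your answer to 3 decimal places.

2.687 bits/symbol

Probabilities are the counts divided by 195.
Repeatedly combine the two least-probable nodes; the expected code length is the sum of the merged weights.
merge 14/195 + 14/195 → 28/195
merge 1/13 + 28/195 → 43/195
merge 29/195 + 34/195 → 21/65
merge 37/195 + 43/195 → 16/39
merge 4/15 + 21/65 → 23/39
merge 16/39 + 23/39 → 1
L = 28/195 + 43/195 + 21/65 + 16/39 + 23/39 + 1 = 524/195 ≈ 2.687 bits/symbol.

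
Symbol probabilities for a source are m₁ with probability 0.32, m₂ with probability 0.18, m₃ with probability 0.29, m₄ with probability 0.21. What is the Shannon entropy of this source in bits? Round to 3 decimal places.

1.962 bits

H = −Σ pᵢ log₂ pᵢ.
−0.32·log₂(0.32) = 0.5260
−0.18·log₂(0.18) = 0.4453
−0.29·log₂(0.29) = 0.5179
−0.21·log₂(0.21) = 0.4728
Sum ≈ 1.9621 → 1.962 bits.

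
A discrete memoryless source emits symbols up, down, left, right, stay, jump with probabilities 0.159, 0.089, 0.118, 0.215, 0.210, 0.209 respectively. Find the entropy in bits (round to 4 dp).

2.5179 bits

H = −Σ pᵢ log₂ pᵢ.
−0.159·log₂(0.159) = 0.4218
−0.089·log₂(0.089) = 0.3106
−0.118·log₂(0.118) = 0.3638
−0.215·log₂(0.215) = 0.4768
−0.210·log₂(0.210) = 0.4728
−0.209·log₂(0.209) = 0.4720
Sum ≈ 2.5179 → 2.5179 bits.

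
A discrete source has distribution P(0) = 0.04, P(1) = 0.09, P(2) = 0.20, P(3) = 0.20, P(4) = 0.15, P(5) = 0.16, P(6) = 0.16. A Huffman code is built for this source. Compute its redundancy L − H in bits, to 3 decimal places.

0.046 bits

Entropy H = −Σ p log₂ p ≈ 2.6838 bits.
Huffman merges: 1/25+9/100→13/100; 13/100+3/20→7/25; 4/25+4/25→8/25; 1/5+1/5→2/5; 7/25+8/25→3/5; 2/5+3/5→1. L = 273/100 ≈ 2.7300.
L − H = 2.7300 − 2.6838 = 0.046 bits.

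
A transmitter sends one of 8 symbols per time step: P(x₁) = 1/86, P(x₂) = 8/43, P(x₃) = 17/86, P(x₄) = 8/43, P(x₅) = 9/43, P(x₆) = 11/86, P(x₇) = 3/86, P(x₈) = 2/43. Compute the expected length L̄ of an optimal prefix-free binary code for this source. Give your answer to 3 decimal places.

2.733 bits/symbol

Repeatedly combine the two least-probable nodes; the expected code length is the sum of the merged weights.
merge 1/86 + 3/86 → 2/43
merge 2/43 + 2/43 → 4/43
merge 4/43 + 11/86 → 19/86
merge 8/43 + 8/43 → 16/43
merge 17/86 + 9/43 → 35/86
merge 19/86 + 16/43 → 51/86
merge 35/86 + 51/86 → 1
L = 2/43 + 4/43 + 19/86 + 16/43 + 35/86 + 51/86 + 1 = 235/86 ≈ 2.733 bits/symbol.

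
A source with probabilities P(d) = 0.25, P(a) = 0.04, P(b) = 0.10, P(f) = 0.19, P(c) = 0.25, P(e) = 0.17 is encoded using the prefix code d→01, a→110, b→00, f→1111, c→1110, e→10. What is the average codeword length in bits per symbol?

L̄ = Σ pᵢ·ℓᵢ = 0.25·2 + 0.04·3 + 0.10·2 + 0.19·4 + 0.25·4 + 0.17·2 = 2.92 bits/symbol.

2.92 bits/symbol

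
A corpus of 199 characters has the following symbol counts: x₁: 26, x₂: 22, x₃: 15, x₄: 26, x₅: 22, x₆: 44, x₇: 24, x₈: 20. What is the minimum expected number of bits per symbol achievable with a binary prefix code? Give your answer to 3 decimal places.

2.955 bits/symbol

Probabilities are the counts divided by 199.
Repeatedly combine the two least-probable nodes; the expected code length is the sum of the merged weights.
merge 15/199 + 20/199 → 35/199
merge 22/199 + 22/199 → 44/199
merge 24/199 + 26/199 → 50/199
merge 26/199 + 35/199 → 61/199
merge 44/199 + 44/199 → 88/199
merge 50/199 + 61/199 → 111/199
merge 88/199 + 111/199 → 1
L = 35/199 + 44/199 + 50/199 + 61/199 + 88/199 + 111/199 + 1 = 588/199 ≈ 2.955 bits/symbol.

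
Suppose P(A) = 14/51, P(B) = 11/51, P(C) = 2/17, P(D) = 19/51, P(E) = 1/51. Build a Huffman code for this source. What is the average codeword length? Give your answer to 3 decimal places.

2.118 bits/symbol

Repeatedly combine the two least-probable nodes; the expected code length is the sum of the merged weights.
merge 1/51 + 2/17 → 7/51
merge 7/51 + 11/51 → 6/17
merge 14/51 + 6/17 → 32/51
merge 19/51 + 32/51 → 1
L = 7/51 + 6/17 + 32/51 + 1 = 36/17 ≈ 2.118 bits/symbol.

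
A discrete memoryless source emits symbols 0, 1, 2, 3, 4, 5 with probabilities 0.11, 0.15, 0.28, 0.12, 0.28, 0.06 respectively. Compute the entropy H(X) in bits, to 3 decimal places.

H = −Σ pᵢ log₂ pᵢ.
−0.11·log₂(0.11) = 0.3503
−0.15·log₂(0.15) = 0.4105
−0.28·log₂(0.28) = 0.5142
−0.12·log₂(0.12) = 0.3671
−0.28·log₂(0.28) = 0.5142
−0.06·log₂(0.06) = 0.2435
Sum ≈ 2.3999 → 2.400 bits.

2.400 bits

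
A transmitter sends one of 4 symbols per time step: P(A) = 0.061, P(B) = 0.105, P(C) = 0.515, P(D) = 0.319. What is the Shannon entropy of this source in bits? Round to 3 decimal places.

H = −Σ pᵢ log₂ pᵢ.
−0.061·log₂(0.061) = 0.2461
−0.105·log₂(0.105) = 0.3414
−0.515·log₂(0.515) = 0.4930
−0.319·log₂(0.319) = 0.5258
Sum ≈ 1.6064 → 1.606 bits.

1.606 bits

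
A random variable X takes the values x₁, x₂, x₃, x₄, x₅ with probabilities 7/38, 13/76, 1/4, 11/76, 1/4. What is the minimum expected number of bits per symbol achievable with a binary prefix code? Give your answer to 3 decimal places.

Repeatedly combine the two least-probable nodes; the expected code length is the sum of the merged weights.
merge 11/76 + 13/76 → 6/19
merge 7/38 + 1/4 → 33/76
merge 1/4 + 6/19 → 43/76
merge 33/76 + 43/76 → 1
L = 6/19 + 33/76 + 43/76 + 1 = 44/19 ≈ 2.316 bits/symbol.

2.316 bits/symbol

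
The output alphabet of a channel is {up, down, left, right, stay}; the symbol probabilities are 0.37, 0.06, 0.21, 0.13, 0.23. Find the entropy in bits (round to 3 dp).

H = −Σ pᵢ log₂ pᵢ.
−0.37·log₂(0.37) = 0.5307
−0.06·log₂(0.06) = 0.2435
−0.21·log₂(0.21) = 0.4728
−0.13·log₂(0.13) = 0.3826
−0.23·log₂(0.23) = 0.4877
Sum ≈ 2.1174 → 2.117 bits.

2.117 bits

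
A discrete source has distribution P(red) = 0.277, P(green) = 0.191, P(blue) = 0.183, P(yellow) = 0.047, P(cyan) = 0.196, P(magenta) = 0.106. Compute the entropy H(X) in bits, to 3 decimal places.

2.429 bits

H = −Σ pᵢ log₂ pᵢ.
−0.277·log₂(0.277) = 0.5130
−0.191·log₂(0.191) = 0.4562
−0.183·log₂(0.183) = 0.4484
−0.047·log₂(0.047) = 0.2073
−0.196·log₂(0.196) = 0.4608
−0.106·log₂(0.106) = 0.3432
Sum ≈ 2.4289 → 2.429 bits.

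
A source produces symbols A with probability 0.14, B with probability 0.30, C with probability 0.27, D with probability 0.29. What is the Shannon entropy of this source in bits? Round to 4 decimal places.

H = −Σ pᵢ log₂ pᵢ.
−0.14·log₂(0.14) = 0.3971
−0.30·log₂(0.30) = 0.5211
−0.27·log₂(0.27) = 0.5100
−0.29·log₂(0.29) = 0.5179
Sum ≈ 1.9461 → 1.9461 bits.

1.9461 bits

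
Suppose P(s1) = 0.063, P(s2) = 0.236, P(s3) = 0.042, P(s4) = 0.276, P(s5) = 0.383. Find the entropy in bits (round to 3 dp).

1.978 bits

H = −Σ pᵢ log₂ pᵢ.
−0.063·log₂(0.063) = 0.2513
−0.236·log₂(0.236) = 0.4916
−0.042·log₂(0.042) = 0.1921
−0.276·log₂(0.276) = 0.5126
−0.383·log₂(0.383) = 0.5303
Sum ≈ 1.9779 → 1.978 bits.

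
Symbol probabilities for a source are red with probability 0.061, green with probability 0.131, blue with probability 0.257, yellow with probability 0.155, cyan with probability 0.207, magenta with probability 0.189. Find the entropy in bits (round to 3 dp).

2.476 bits

H = −Σ pᵢ log₂ pᵢ.
−0.061·log₂(0.061) = 0.2461
−0.131·log₂(0.131) = 0.3841
−0.257·log₂(0.257) = 0.5038
−0.155·log₂(0.155) = 0.4169
−0.207·log₂(0.207) = 0.4704
−0.189·log₂(0.189) = 0.4543
Sum ≈ 2.4756 → 2.476 bits.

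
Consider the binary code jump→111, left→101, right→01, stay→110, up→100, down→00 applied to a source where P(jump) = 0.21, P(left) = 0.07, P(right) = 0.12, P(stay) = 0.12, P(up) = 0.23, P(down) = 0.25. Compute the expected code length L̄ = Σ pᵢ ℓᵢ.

2.63 bits/symbol

L̄ = Σ pᵢ·ℓᵢ = 0.21·3 + 0.07·3 + 0.12·2 + 0.12·3 + 0.23·3 + 0.25·2 = 2.63 bits/symbol.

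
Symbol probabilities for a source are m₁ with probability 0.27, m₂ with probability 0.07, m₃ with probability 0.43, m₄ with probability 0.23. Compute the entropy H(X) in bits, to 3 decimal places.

H = −Σ pᵢ log₂ pᵢ.
−0.27·log₂(0.27) = 0.5100
−0.07·log₂(0.07) = 0.2686
−0.43·log₂(0.43) = 0.5236
−0.23·log₂(0.23) = 0.4877
Sum ≈ 1.7898 → 1.790 bits.

1.790 bits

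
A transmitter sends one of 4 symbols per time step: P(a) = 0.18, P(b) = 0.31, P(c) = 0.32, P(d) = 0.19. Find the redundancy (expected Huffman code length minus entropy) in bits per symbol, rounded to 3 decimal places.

0.050 bits

Entropy H = −Σ p log₂ p ≈ 1.9504 bits.
Huffman merges: 9/50+19/100→37/100; 31/100+8/25→63/100; 37/100+63/100→1. L = 2 ≈ 2.0000.
L − H = 2.0000 − 1.9504 = 0.050 bits.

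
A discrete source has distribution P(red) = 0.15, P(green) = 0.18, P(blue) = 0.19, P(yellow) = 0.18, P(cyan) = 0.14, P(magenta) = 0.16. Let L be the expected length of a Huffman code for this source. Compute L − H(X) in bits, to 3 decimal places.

Entropy H = −Σ p log₂ p ≈ 2.5765 bits.
Huffman merges: 7/50+3/20→29/100; 4/25+9/50→17/50; 9/50+19/100→37/100; 29/100+17/50→63/100; 37/100+63/100→1. L = 263/100 ≈ 2.6300.
L − H = 2.6300 − 2.5765 = 0.053 bits.

0.053 bits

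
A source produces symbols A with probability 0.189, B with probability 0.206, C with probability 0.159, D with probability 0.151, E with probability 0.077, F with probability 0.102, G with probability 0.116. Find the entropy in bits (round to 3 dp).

H = −Σ pᵢ log₂ pᵢ.
−0.189·log₂(0.189) = 0.4543
−0.206·log₂(0.206) = 0.4695
−0.159·log₂(0.159) = 0.4218
−0.151·log₂(0.151) = 0.4118
−0.077·log₂(0.077) = 0.2848
−0.102·log₂(0.102) = 0.3359
−0.116·log₂(0.116) = 0.3605
Sum ≈ 2.7387 → 2.739 bits.

2.739 bits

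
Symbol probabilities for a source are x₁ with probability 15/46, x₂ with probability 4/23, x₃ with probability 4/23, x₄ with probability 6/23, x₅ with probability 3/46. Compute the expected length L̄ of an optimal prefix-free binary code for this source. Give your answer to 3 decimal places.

Repeatedly combine the two least-probable nodes; the expected code length is the sum of the merged weights.
merge 3/46 + 4/23 → 11/46
merge 4/23 + 11/46 → 19/46
merge 6/23 + 15/46 → 27/46
merge 19/46 + 27/46 → 1
L = 11/46 + 19/46 + 27/46 + 1 = 103/46 ≈ 2.239 bits/symbol.

2.239 bits/symbol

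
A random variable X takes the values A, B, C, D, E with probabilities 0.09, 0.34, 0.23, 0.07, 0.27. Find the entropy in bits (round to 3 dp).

2.108 bits

H = −Σ pᵢ log₂ pᵢ.
−0.09·log₂(0.09) = 0.3127
−0.34·log₂(0.34) = 0.5292
−0.23·log₂(0.23) = 0.4877
−0.07·log₂(0.07) = 0.2686
−0.27·log₂(0.27) = 0.5100
Sum ≈ 2.1081 → 2.108 bits.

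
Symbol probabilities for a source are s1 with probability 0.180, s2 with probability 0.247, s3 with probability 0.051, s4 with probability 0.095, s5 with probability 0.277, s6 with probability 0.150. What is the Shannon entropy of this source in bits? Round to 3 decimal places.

2.409 bits

H = −Σ pᵢ log₂ pᵢ.
−0.180·log₂(0.180) = 0.4453
−0.247·log₂(0.247) = 0.4983
−0.051·log₂(0.051) = 0.2190
−0.095·log₂(0.095) = 0.3226
−0.277·log₂(0.277) = 0.5130
−0.150·log₂(0.150) = 0.4105
Sum ≈ 2.4087 → 2.409 bits.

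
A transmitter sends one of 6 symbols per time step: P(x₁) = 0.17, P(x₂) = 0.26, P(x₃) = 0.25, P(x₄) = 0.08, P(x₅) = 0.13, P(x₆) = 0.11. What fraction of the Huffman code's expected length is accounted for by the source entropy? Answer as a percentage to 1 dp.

99.0%

Entropy H = −Σ p log₂ p ≈ 2.4643 bits.
Huffman merges: 2/25+11/100→19/100; 13/100+17/100→3/10; 19/100+1/4→11/25; 13/50+3/10→14/25; 11/25+14/25→1. L = 249/100 ≈ 2.4900.
Efficiency = H/L = 2.4643/2.4900 = 99.0%.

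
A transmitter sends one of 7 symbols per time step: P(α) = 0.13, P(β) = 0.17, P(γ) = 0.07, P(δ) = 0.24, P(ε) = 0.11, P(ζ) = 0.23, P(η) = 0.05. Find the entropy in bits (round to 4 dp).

H = −Σ pᵢ log₂ pᵢ.
−0.13·log₂(0.13) = 0.3826
−0.17·log₂(0.17) = 0.4346
−0.07·log₂(0.07) = 0.2686
−0.24·log₂(0.24) = 0.4941
−0.11·log₂(0.11) = 0.3503
−0.23·log₂(0.23) = 0.4877
−0.05·log₂(0.05) = 0.2161
Sum ≈ 2.6340 → 2.6340 bits.

2.6340 bits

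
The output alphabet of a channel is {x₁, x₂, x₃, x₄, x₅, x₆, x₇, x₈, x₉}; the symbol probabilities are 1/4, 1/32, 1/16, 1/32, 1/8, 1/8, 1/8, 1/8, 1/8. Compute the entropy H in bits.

2.9375 bits

Each probability is a power of 1/2, so log₂(1/p) is an integer.
H = Σ p·log₂(1/p) = 1/4·2 + 1/32·5 + 1/16·4 + 1/32·5 + 1/8·3 + 1/8·3 + 1/8·3 + 1/8·3 + 1/8·3 = 2.9375 bits.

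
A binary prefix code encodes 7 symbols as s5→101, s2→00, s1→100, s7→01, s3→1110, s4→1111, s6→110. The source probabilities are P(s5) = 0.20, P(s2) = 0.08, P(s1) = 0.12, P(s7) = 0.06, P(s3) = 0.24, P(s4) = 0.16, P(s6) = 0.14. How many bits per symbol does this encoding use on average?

L̄ = Σ pᵢ·ℓᵢ = 0.20·3 + 0.08·2 + 0.12·3 + 0.06·2 + 0.24·4 + 0.16·4 + 0.14·3 = 3.26 bits/symbol.

3.26 bits/symbol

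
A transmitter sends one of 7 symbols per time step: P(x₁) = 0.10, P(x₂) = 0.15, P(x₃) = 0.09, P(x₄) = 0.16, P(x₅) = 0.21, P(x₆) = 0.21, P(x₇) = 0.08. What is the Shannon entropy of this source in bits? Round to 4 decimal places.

H = −Σ pᵢ log₂ pᵢ.
−0.10·log₂(0.10) = 0.3322
−0.15·log₂(0.15) = 0.4105
−0.09·log₂(0.09) = 0.3127
−0.16·log₂(0.16) = 0.4230
−0.21·log₂(0.21) = 0.4728
−0.21·log₂(0.21) = 0.4728
−0.08·log₂(0.08) = 0.2915
Sum ≈ 2.7156 → 2.7156 bits.

2.7156 bits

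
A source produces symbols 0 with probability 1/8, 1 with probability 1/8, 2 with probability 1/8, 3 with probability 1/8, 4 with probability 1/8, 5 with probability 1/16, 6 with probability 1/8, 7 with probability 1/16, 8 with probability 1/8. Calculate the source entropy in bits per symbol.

Each probability is a power of 1/2, so log₂(1/p) is an integer.
H = Σ p·log₂(1/p) = 1/8·3 + 1/8·3 + 1/8·3 + 1/8·3 + 1/8·3 + 1/16·4 + 1/8·3 + 1/16·4 + 1/8·3 = 3.125 bits.

3.125 bits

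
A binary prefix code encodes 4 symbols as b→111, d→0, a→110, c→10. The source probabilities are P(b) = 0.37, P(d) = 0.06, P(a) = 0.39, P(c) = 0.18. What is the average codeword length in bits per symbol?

2.7 bits/symbol

L̄ = Σ pᵢ·ℓᵢ = 0.37·3 + 0.06·1 + 0.39·3 + 0.18·2 = 2.7 bits/symbol.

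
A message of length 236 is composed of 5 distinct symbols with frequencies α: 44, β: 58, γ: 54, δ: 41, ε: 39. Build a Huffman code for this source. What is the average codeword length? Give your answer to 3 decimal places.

Probabilities are the counts divided by 236.
Repeatedly combine the two least-probable nodes; the expected code length is the sum of the merged weights.
merge 39/236 + 41/236 → 20/59
merge 11/59 + 27/118 → 49/118
merge 29/118 + 20/59 → 69/118
merge 49/118 + 69/118 → 1
L = 20/59 + 49/118 + 69/118 + 1 = 138/59 ≈ 2.339 bits/symbol.

2.339 bits/symbol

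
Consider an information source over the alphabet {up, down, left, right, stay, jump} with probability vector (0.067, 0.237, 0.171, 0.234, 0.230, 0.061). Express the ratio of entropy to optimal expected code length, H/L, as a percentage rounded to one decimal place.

Entropy H = −Σ p log₂ p ≈ 2.4134 bits.
Huffman merges: 61/1000+67/1000→16/125; 16/125+171/1000→299/1000; 23/100+117/500→58/125; 237/1000+299/1000→67/125; 58/125+67/125→1. L = 2427/1000 ≈ 2.4270.
Efficiency = H/L = 2.4134/2.4270 = 99.4%.

99.4%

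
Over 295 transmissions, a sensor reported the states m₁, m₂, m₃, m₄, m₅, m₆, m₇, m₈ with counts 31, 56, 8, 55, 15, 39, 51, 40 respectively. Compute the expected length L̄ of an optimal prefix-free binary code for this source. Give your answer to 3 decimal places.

Probabilities are the counts divided by 295.
Repeatedly combine the two least-probable nodes; the expected code length is the sum of the merged weights.
merge 8/295 + 3/59 → 23/295
merge 23/295 + 31/295 → 54/295
merge 39/295 + 8/59 → 79/295
merge 51/295 + 54/295 → 21/59
merge 11/59 + 56/295 → 111/295
merge 79/295 + 21/59 → 184/295
merge 111/295 + 184/295 → 1
L = 23/295 + 54/295 + 79/295 + 21/59 + 111/295 + 184/295 + 1 = 851/295 ≈ 2.885 bits/symbol.

2.885 bits/symbol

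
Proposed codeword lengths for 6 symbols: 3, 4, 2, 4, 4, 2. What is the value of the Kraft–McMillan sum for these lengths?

0.8125

With common denominator 2^4 = 16: Σ 2^(−ℓᵢ) = 2/16 + 1/16 + 4/16 + 1/16 + 1/16 + 4/16 = 13/16 = 0.8125.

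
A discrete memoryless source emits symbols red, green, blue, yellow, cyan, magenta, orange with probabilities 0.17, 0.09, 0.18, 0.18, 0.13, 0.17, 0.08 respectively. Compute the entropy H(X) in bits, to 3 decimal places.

H = −Σ pᵢ log₂ pᵢ.
−0.17·log₂(0.17) = 0.4346
−0.09·log₂(0.09) = 0.3127
−0.18·log₂(0.18) = 0.4453
−0.18·log₂(0.18) = 0.4453
−0.13·log₂(0.13) = 0.3826
−0.17·log₂(0.17) = 0.4346
−0.08·log₂(0.08) = 0.2915
Sum ≈ 2.7466 → 2.747 bits.

2.747 bits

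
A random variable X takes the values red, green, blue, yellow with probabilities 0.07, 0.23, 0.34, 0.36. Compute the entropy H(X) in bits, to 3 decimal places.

1.816 bits

H = −Σ pᵢ log₂ pᵢ.
−0.07·log₂(0.07) = 0.2686
−0.23·log₂(0.23) = 0.4877
−0.34·log₂(0.34) = 0.5292
−0.36·log₂(0.36) = 0.5306
Sum ≈ 1.8160 → 1.816 bits.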